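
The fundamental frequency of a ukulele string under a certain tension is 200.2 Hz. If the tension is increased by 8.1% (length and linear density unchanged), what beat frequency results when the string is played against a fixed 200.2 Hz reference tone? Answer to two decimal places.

For a string, f ∝ √T, so the new frequency is 200.2·√1.081 = 208.1502 Hz.
f_beat = |208.1502 − 200.2| = 7.95 Hz.

7.95 Hz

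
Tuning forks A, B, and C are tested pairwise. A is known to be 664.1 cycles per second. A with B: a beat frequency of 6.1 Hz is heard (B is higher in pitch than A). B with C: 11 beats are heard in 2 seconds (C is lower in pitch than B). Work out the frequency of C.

B is above A, so f_B = 664.1 + 6.1 = 670.2 Hz.
B–C: Beat frequency = 11/2 = 5.5 Hz.
C is below B, so f_C = 670.2 − 5.5 = 664.7 Hz.

664.7 Hz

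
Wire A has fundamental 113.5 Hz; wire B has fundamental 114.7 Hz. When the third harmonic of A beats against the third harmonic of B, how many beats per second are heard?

Third harmonic of the first: 3·113.5 = 340.5 Hz.
Third harmonic of the second: 3·114.7 = 344.1 Hz.
f_beat = |340.5 − 344.1| = 3.6 Hz.

3.6 Hz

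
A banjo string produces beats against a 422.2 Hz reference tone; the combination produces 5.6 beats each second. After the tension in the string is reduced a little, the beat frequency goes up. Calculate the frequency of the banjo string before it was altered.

416.6 Hz

|f − 422.2| = 5.6, so the banjo string was at either 416.6 Hz or 427.8 Hz.
Lower tension means lower frequency; the adjustment lowers the banjo string's frequency.
The beat rate rose, so the adjustment moved the banjo string further from 422.2 Hz — it was already below the reference.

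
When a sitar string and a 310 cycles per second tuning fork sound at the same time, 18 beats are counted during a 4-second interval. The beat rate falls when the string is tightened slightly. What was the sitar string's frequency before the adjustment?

305.5 Hz

Beat frequency = 18/4 = 4.5 Hz.
|f − 310| = 4.5, so the sitar string was at either 305.5 Hz or 314.5 Hz.
Increasing tension raises a string's frequency; the adjustment raises the sitar string's frequency.
The beat rate fell, so the adjustment moved the sitar string toward 310 Hz — it must have started below the reference.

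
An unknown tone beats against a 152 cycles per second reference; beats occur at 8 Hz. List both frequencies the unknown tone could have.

144 Hz or 160 Hz

|f − 152| = 8, so f = 152 ± 8.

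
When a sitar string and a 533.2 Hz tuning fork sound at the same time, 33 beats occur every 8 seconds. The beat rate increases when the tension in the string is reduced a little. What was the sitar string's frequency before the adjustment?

529.075 Hz

Beat frequency = 33/8 = 4.125 Hz.
|f − 533.2| = 4.125, so the sitar string was at either 529.075 Hz or 537.325 Hz.
Lower tension means lower frequency; the adjustment lowers the sitar string's frequency.
The beat rate rose, so the adjustment moved the sitar string further from 533.2 Hz — it was already below the reference.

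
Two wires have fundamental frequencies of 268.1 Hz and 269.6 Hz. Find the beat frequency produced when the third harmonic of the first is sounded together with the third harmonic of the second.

Third harmonic of the first: 3·268.1 = 804.3 Hz.
Third harmonic of the second: 3·269.6 = 808.8 Hz.
f_beat = |804.3 − 808.8| = 4.5 Hz.

4.5 Hz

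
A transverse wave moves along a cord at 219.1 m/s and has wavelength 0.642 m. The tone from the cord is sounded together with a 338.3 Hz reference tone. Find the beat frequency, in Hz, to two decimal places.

2.98 Hz

Source frequency f = v/λ = 219.1/0.642 = 341.2773 Hz.
f_beat = |341.2773 − 338.3| = 2.98 Hz.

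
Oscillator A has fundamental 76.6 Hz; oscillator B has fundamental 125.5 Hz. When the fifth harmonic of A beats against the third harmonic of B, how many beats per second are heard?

Fifth harmonic of the first: 5·76.6 = 383.0 Hz.
Third harmonic of the second: 3·125.5 = 376.5 Hz.
f_beat = |383.0 − 376.5| = 6.5 Hz.

6.5 Hz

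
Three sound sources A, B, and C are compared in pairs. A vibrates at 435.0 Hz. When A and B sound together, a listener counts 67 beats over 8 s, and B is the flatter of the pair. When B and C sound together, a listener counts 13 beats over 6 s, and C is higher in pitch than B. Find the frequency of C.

A–B: Beat frequency = 67/8 = 8.375 Hz.
B is below A, so f_B = 435.0 − 8.375 = 426.625 Hz.
B–C: Beat frequency = 13/6 = 2.1667 Hz.
C is above B, so f_C = 426.625 + 2.1667 = 428.7917 Hz.

428.7917 Hz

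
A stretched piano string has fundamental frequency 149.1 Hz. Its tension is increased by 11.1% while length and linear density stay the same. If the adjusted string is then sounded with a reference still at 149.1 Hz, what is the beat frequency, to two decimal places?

8.06 Hz

For a string, f ∝ √T, so the new frequency is 149.1·√1.111 = 157.1573 Hz.
f_beat = |157.1573 − 149.1| = 8.06 Hz.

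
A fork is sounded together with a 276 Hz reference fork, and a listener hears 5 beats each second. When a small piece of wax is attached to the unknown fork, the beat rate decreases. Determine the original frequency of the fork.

281 Hz

|f − 276| = 5, so the fork was at either 271 Hz or 281 Hz.
Loading a fork with wax lowers its frequency; the adjustment lowers the fork's frequency.
The beat rate fell, so the adjustment moved the fork toward 276 Hz — it must have started above the reference.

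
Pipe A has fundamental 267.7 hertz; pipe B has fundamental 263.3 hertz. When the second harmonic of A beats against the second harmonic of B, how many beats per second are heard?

Second harmonic of the first: 2·267.7 = 535.4 Hz.
Second harmonic of the second: 2·263.3 = 526.6 Hz.
f_beat = |535.4 − 526.6| = 8.8 Hz.

8.8 Hz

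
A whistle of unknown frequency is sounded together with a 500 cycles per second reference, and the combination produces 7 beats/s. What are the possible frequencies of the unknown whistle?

493 Hz or 507 Hz

|f − 500| = 7, so f = 500 ± 7.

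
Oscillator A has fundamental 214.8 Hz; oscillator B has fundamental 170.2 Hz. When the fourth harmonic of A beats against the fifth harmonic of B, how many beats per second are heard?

Fourth harmonic of the first: 4·214.8 = 859.2 Hz.
Fifth harmonic of the second: 5·170.2 = 851.0 Hz.
f_beat = |859.2 − 851.0| = 8.2 Hz.

8.2 Hz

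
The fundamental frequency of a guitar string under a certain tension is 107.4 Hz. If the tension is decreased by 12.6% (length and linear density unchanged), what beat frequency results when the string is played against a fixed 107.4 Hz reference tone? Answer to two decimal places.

6.99 Hz

For a string, f ∝ √T, so the new frequency is 107.4·√0.874 = 100.4061 Hz.
f_beat = |100.4061 − 107.4| = 6.99 Hz.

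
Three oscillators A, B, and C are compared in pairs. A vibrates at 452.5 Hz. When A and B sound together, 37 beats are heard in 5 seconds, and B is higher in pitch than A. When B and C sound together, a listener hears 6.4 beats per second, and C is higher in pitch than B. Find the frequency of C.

466.3 Hz

A–B: Beat frequency = 37/5 = 7.4 Hz.
B is above A, so f_B = 452.5 + 7.4 = 459.9 Hz.
C is above B, so f_C = 459.9 + 6.4 = 466.3 Hz.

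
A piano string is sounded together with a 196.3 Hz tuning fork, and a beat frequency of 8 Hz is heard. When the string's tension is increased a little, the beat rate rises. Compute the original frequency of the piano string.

|f − 196.3| = 8, so the piano string was at either 188.3 Hz or 204.3 Hz.
Higher tension means higher frequency; the adjustment raises the piano string's frequency.
The beat rate rose, so the adjustment moved the piano string further from 196.3 Hz — it was already above the reference.

204.3 Hz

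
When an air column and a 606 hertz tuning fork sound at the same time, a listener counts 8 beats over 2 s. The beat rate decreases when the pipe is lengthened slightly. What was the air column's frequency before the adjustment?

Beat frequency = 8/2 = 4 Hz.
|f − 606| = 4, so the air column was at either 602 Hz or 610 Hz.
A longer pipe has a lower fundamental; the adjustment lowers the air column's frequency.
The beat rate fell, so the adjustment moved the air column toward 606 Hz — it must have started above the reference.

610 Hz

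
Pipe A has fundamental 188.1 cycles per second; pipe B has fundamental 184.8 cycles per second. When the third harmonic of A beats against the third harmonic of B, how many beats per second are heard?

9.9 Hz

Third harmonic of the first: 3·188.1 = 564.3 Hz.
Third harmonic of the second: 3·184.8 = 554.4 Hz.
f_beat = |564.3 − 554.4| = 9.9 Hz.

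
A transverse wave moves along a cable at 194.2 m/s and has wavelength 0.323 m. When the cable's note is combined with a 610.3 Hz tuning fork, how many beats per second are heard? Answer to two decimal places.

9.06 Hz

Source frequency f = v/λ = 194.2/0.323 = 601.2384 Hz.
f_beat = |601.2384 − 610.3| = 9.06 Hz.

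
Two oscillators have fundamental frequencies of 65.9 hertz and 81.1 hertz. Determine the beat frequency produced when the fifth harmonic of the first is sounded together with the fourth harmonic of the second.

Fifth harmonic of the first: 5·65.9 = 329.5 Hz.
Fourth harmonic of the second: 4·81.1 = 324.4 Hz.
f_beat = |329.5 − 324.4| = 5.1 Hz.

5.1 Hz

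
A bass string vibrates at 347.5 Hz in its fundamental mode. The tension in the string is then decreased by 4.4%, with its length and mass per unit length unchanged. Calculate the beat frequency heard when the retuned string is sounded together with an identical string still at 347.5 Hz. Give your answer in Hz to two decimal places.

7.73 Hz

For a string, f ∝ √T, so the new frequency is 347.5·√0.956 = 339.7690 Hz.
f_beat = |339.7690 − 347.5| = 7.73 Hz.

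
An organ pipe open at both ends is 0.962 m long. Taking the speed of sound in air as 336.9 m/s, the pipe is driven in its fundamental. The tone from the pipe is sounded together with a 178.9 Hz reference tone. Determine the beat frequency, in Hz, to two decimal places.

3.80 Hz

Open pipe: f_n = n·v/(2L) = 1·336.9/(2·0.962) = 175.1040 Hz.
f_beat = |175.1040 − 178.9| = 3.80 Hz.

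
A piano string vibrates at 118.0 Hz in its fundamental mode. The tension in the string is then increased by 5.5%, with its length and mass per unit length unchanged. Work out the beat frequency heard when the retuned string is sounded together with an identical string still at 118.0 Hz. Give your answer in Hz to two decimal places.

For a string, f ∝ √T, so the new frequency is 118.0·√1.055 = 121.2016 Hz.
f_beat = |121.2016 − 118.0| = 3.20 Hz.

3.20 Hz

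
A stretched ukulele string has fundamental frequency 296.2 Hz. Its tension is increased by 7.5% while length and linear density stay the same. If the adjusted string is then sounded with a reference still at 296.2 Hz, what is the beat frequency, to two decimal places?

10.91 Hz

For a string, f ∝ √T, so the new frequency is 296.2·√1.075 = 307.1067 Hz.
f_beat = |307.1067 − 296.2| = 10.91 Hz.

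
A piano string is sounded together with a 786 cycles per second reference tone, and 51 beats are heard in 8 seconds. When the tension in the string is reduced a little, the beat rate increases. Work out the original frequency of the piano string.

Beat frequency = 51/8 = 6.375 Hz.
|f − 786| = 6.375, so the piano string was at either 779.625 Hz or 792.375 Hz.
Lower tension means lower frequency; the adjustment lowers the piano string's frequency.
The beat rate rose, so the adjustment moved the piano string further from 786 Hz — it was already below the reference.

779.625 Hz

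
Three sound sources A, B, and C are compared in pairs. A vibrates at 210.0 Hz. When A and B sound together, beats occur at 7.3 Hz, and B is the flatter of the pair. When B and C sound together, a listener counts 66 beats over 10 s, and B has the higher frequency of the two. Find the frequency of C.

B is below A, so f_B = 210.0 − 7.3 = 202.7 Hz.
B–C: Beat frequency = 66/10 = 6.6 Hz.
C is below B, so f_C = 202.7 − 6.6 = 196.1 Hz.

196.1 Hz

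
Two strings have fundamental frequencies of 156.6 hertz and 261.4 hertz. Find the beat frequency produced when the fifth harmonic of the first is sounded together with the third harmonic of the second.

1.2 Hz

Fifth harmonic of the first: 5·156.6 = 783.0 Hz.
Third harmonic of the second: 3·261.4 = 784.2 Hz.
f_beat = |783.0 − 784.2| = 1.2 Hz.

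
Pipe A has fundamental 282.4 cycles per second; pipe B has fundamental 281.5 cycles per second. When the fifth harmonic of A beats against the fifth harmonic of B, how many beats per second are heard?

Fifth harmonic of the first: 5·282.4 = 1412.0 Hz.
Fifth harmonic of the second: 5·281.5 = 1407.5 Hz.
f_beat = |1412.0 − 1407.5| = 4.5 Hz.

4.5 Hz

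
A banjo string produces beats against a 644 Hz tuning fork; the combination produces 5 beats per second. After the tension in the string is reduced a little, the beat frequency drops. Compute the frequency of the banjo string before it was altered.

|f − 644| = 5, so the banjo string was at either 639 Hz or 649 Hz.
Lower tension means lower frequency; the adjustment lowers the banjo string's frequency.
The beat rate fell, so the adjustment moved the banjo string toward 644 Hz — it must have started above the reference.

649 Hz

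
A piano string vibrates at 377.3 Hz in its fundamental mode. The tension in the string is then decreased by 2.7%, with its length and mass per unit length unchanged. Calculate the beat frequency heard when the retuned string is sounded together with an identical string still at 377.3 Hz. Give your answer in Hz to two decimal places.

5.13 Hz

For a string, f ∝ √T, so the new frequency is 377.3·√0.973 = 372.1716 Hz.
f_beat = |372.1716 − 377.3| = 5.13 Hz.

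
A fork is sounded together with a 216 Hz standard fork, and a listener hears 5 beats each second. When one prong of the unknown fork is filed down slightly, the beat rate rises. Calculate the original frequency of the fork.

221 Hz

|f − 216| = 5, so the fork was at either 211 Hz or 221 Hz.
Filing a prong removes mass and raises the fork's frequency; the adjustment raises the fork's frequency.
The beat rate rose, so the adjustment moved the fork further from 216 Hz — it was already above the reference.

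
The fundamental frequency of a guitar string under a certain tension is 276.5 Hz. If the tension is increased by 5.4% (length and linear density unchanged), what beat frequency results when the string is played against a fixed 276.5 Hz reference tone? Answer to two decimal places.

7.37 Hz

For a string, f ∝ √T, so the new frequency is 276.5·√1.054 = 283.8673 Hz.
f_beat = |283.8673 − 276.5| = 7.37 Hz.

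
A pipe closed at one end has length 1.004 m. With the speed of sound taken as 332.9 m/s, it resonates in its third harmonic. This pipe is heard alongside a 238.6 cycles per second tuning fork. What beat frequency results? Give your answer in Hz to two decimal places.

Closed pipe (odd harmonics): f_n = n·v/(4L) = 3·332.9/(4·1.004) = 248.6803 Hz.
f_beat = |248.6803 − 238.6| = 10.08 Hz.

10.08 Hz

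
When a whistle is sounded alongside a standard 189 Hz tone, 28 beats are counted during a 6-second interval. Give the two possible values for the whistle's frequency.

184.3333 Hz or 193.6667 Hz

Beat frequency = 28/6 = 4.6667 Hz.
|f − 189| = 4.6667, so f = 189 ± 4.6667.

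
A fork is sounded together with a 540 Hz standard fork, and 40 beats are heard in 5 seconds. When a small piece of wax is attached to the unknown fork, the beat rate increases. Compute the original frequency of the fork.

532 Hz

Beat frequency = 40/5 = 8 Hz.
|f − 540| = 8, so the fork was at either 532 Hz or 548 Hz.
Loading a fork with wax lowers its frequency; the adjustment lowers the fork's frequency.
The beat rate rose, so the adjustment moved the fork further from 540 Hz — it was already below the reference.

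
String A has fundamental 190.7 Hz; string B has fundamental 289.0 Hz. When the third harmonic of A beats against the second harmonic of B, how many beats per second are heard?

5.9 Hz

Third harmonic of the first: 3·190.7 = 572.1 Hz.
Second harmonic of the second: 2·289.0 = 578.0 Hz.
f_beat = |572.1 − 578.0| = 5.9 Hz.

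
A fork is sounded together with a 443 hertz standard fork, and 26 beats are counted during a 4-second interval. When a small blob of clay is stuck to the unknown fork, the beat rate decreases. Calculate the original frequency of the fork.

449.5 Hz

Beat frequency = 26/4 = 6.5 Hz.
|f − 443| = 6.5, so the fork was at either 436.5 Hz or 449.5 Hz.
Adding mass to a fork lowers its frequency; the adjustment lowers the fork's frequency.
The beat rate fell, so the adjustment moved the fork toward 443 Hz — it must have started above the reference.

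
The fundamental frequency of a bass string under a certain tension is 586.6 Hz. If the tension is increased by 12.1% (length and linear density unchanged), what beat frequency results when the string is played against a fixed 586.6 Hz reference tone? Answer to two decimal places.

For a string, f ∝ √T, so the new frequency is 586.6·√1.121 = 621.0762 Hz.
f_beat = |621.0762 − 586.6| = 34.48 Hz.

34.48 Hz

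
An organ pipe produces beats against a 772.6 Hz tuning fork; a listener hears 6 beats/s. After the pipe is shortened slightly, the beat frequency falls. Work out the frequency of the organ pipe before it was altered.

766.6 Hz

|f − 772.6| = 6, so the organ pipe was at either 766.6 Hz or 778.6 Hz.
A shorter pipe has a higher fundamental; the adjustment raises the organ pipe's frequency.
The beat rate fell, so the adjustment moved the organ pipe toward 772.6 Hz — it must have started below the reference.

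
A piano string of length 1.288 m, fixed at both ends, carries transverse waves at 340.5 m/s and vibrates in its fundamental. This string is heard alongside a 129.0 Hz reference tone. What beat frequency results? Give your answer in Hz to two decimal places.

For a string fixed at both ends, f_n = n·v/(2L) = 1·340.5/(2·1.288) = 132.1817 Hz.
f_beat = |132.1817 − 129.0| = 3.18 Hz.

3.18 Hz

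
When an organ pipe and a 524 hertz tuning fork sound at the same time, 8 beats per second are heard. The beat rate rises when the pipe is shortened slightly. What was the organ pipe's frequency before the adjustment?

532 Hz

|f − 524| = 8, so the organ pipe was at either 516 Hz or 532 Hz.
A shorter pipe has a higher fundamental; the adjustment raises the organ pipe's frequency.
The beat rate rose, so the adjustment moved the organ pipe further from 524 Hz — it was already above the reference.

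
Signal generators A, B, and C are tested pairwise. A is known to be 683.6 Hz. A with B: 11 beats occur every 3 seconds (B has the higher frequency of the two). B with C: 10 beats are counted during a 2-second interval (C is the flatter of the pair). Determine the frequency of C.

682.2667 Hz

A–B: Beat frequency = 11/3 = 3.6667 Hz.
B is above A, so f_B = 683.6 + 3.6667 = 687.2667 Hz.
B–C: Beat frequency = 10/2 = 5 Hz.
C is below B, so f_C = 687.2667 − 5 = 682.2667 Hz.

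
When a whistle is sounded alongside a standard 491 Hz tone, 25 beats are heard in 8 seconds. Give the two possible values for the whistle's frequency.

487.875 Hz or 494.125 Hz

Beat frequency = 25/8 = 3.125 Hz.
|f − 491| = 3.125, so f = 491 ± 3.125.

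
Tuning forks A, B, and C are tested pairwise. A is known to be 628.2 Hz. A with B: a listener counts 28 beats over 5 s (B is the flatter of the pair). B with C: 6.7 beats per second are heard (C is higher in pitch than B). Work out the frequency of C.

629.3 Hz

A–B: Beat frequency = 28/5 = 5.6 Hz.
B is below A, so f_B = 628.2 − 5.6 = 622.6 Hz.
C is above B, so f_C = 622.6 + 6.7 = 629.3 Hz.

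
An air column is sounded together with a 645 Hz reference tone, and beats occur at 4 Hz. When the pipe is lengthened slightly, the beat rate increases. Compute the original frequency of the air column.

641 Hz

|f − 645| = 4, so the air column was at either 641 Hz or 649 Hz.
A longer pipe has a lower fundamental; the adjustment lowers the air column's frequency.
The beat rate rose, so the adjustment moved the air column further from 645 Hz — it was already below the reference.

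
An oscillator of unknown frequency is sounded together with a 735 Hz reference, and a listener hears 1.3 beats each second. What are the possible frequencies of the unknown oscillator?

733.7 Hz or 736.3 Hz

|f − 735| = 1.3, so f = 735 ± 1.3.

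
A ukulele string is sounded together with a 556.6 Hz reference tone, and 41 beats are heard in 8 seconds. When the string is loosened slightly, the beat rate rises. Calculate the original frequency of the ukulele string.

551.475 Hz

Beat frequency = 41/8 = 5.125 Hz.
|f − 556.6| = 5.125, so the ukulele string was at either 551.475 Hz or 561.725 Hz.
Reducing tension lowers a string's frequency; the adjustment lowers the ukulele string's frequency.
The beat rate rose, so the adjustment moved the ukulele string further from 556.6 Hz — it was already below the reference.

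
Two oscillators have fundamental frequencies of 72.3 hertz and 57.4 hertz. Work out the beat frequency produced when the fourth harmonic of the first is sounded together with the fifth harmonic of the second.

Fourth harmonic of the first: 4·72.3 = 289.2 Hz.
Fifth harmonic of the second: 5·57.4 = 287.0 Hz.
f_beat = |289.2 − 287.0| = 2.2 Hz.

2.2 Hz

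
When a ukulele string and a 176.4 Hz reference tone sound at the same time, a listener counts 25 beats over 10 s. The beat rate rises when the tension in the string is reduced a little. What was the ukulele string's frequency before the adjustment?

173.9 Hz

Beat frequency = 25/10 = 2.5 Hz.
|f − 176.4| = 2.5, so the ukulele string was at either 173.9 Hz or 178.9 Hz.
Lower tension means lower frequency; the adjustment lowers the ukulele string's frequency.
The beat rate rose, so the adjustment moved the ukulele string further from 176.4 Hz — it was already below the reference.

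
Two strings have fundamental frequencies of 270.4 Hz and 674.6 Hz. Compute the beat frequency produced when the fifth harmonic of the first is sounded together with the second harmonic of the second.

Fifth harmonic of the first: 5·270.4 = 1352.0 Hz.
Second harmonic of the second: 2·674.6 = 1349.2 Hz.
f_beat = |1352.0 − 1349.2| = 2.8 Hz.

2.8 Hz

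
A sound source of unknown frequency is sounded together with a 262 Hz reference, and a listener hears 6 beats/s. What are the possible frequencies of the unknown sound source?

|f − 262| = 6, so f = 262 ± 6.

256 Hz or 268 Hz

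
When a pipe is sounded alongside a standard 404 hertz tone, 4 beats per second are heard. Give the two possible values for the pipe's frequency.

|f − 404| = 4, so f = 404 ± 4.

400 Hz or 408 Hz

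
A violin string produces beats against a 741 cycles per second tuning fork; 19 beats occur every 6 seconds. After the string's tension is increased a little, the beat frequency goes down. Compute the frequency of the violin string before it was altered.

737.8333 Hz

Beat frequency = 19/6 = 3.1667 Hz.
|f − 741| = 3.1667, so the violin string was at either 737.8333 Hz or 744.1667 Hz.
Higher tension means higher frequency; the adjustment raises the violin string's frequency.
The beat rate fell, so the adjustment moved the violin string toward 741 Hz — it must have started below the reference.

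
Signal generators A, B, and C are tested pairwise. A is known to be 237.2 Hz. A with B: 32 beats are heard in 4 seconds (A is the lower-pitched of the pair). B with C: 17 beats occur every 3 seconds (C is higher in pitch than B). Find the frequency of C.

A–B: Beat frequency = 32/4 = 8 Hz.
B is above A, so f_B = 237.2 + 8 = 245.2 Hz.
B–C: Beat frequency = 17/3 = 5.6667 Hz.
C is above B, so f_C = 245.2 + 5.6667 = 250.8667 Hz.

250.8667 Hz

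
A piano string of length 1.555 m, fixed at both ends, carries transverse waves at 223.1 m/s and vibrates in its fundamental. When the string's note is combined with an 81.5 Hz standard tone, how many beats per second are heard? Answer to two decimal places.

9.76 Hz

For a string fixed at both ends, f_n = n·v/(2L) = 1·223.1/(2·1.555) = 71.7363 Hz.
f_beat = |71.7363 − 81.5| = 9.76 Hz.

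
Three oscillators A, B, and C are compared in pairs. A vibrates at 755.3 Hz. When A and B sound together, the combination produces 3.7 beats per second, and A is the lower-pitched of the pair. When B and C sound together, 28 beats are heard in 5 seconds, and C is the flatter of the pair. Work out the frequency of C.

B is above A, so f_B = 755.3 + 3.7 = 759 Hz.
B–C: Beat frequency = 28/5 = 5.6 Hz.
C is below B, so f_C = 759 − 5.6 = 753.4 Hz.

753.4 Hz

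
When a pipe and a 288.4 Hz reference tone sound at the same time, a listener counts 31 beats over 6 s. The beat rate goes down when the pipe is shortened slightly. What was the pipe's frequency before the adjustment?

Beat frequency = 31/6 = 5.1667 Hz.
|f − 288.4| = 5.1667, so the pipe was at either 283.2333 Hz or 293.5667 Hz.
A shorter pipe has a higher fundamental; the adjustment raises the pipe's frequency.
The beat rate fell, so the adjustment moved the pipe toward 288.4 Hz — it must have started below the reference.

283.2333 Hz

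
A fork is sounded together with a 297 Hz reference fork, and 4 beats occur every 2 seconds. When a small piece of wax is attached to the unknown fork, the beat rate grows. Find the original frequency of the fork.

295 Hz

Beat frequency = 4/2 = 2 Hz.
|f − 297| = 2, so the fork was at either 295 Hz or 299 Hz.
Loading a fork with wax lowers its frequency; the adjustment lowers the fork's frequency.
The beat rate rose, so the adjustment moved the fork further from 297 Hz — it was already below the reference.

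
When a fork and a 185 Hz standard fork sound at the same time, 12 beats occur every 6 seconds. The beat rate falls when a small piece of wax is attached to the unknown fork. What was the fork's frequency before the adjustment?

Beat frequency = 12/6 = 2 Hz.
|f − 185| = 2, so the fork was at either 183 Hz or 187 Hz.
Loading a fork with wax lowers its frequency; the adjustment lowers the fork's frequency.
The beat rate fell, so the adjustment moved the fork toward 185 Hz — it must have started above the reference.

187 Hz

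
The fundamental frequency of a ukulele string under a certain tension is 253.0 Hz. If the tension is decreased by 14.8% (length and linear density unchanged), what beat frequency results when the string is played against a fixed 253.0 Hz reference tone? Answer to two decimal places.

For a string, f ∝ √T, so the new frequency is 253.0·√0.852 = 233.5287 Hz.
f_beat = |233.5287 − 253.0| = 19.47 Hz.

19.47 Hz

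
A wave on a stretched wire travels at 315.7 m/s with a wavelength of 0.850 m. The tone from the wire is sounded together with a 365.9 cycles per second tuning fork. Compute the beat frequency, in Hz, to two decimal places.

Source frequency f = v/λ = 315.7/0.850 = 371.4118 Hz.
f_beat = |371.4118 − 365.9| = 5.51 Hz.

5.51 Hz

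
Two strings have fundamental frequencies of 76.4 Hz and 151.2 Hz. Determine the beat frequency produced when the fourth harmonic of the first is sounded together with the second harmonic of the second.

3.2 Hz

Fourth harmonic of the first: 4·76.4 = 305.6 Hz.
Second harmonic of the second: 2·151.2 = 302.4 Hz.
f_beat = |305.6 − 302.4| = 3.2 Hz.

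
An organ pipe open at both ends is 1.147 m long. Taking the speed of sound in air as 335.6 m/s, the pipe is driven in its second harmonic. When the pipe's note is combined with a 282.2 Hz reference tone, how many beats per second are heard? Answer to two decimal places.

Open pipe: f_n = n·v/(2L) = 2·335.6/(2·1.147) = 292.5894 Hz.
f_beat = |292.5894 − 282.2| = 10.39 Hz.

10.39 Hz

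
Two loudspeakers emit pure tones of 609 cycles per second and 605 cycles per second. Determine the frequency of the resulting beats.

4 Hz

Beats arise from superposition of two nearby frequencies; the beat rate is |f₁ − f₂|.
|609 − 605| = 4 Hz.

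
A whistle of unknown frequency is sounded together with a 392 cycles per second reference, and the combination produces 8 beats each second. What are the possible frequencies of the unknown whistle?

384 Hz or 400 Hz

|f − 392| = 8, so f = 392 ± 8.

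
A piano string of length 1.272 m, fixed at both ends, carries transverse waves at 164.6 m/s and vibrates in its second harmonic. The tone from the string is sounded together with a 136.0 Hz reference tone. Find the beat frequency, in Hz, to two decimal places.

For a string fixed at both ends, f_n = n·v/(2L) = 2·164.6/(2·1.272) = 129.4025 Hz.
f_beat = |129.4025 − 136.0| = 6.60 Hz.

6.60 Hz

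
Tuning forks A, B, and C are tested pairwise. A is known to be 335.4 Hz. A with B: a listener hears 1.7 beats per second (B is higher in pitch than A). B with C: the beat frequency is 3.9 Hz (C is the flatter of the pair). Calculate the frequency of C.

B is above A, so f_B = 335.4 + 1.7 = 337.1 Hz.
C is below B, so f_C = 337.1 − 3.9 = 333.2 Hz.

333.2 Hz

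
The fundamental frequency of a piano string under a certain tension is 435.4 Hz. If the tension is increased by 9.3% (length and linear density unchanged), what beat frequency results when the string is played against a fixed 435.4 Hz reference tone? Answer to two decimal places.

19.80 Hz

For a string, f ∝ √T, so the new frequency is 435.4·√1.093 = 455.1961 Hz.
f_beat = |455.1961 − 435.4| = 19.80 Hz.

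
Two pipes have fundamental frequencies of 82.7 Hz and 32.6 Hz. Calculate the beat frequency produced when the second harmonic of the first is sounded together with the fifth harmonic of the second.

Second harmonic of the first: 2·82.7 = 165.4 Hz.
Fifth harmonic of the second: 5·32.6 = 163.0 Hz.
f_beat = |165.4 − 163.0| = 2.4 Hz.

2.4 Hz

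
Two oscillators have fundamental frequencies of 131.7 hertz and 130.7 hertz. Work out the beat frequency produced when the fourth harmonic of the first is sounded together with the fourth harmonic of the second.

Fourth harmonic of the first: 4·131.7 = 526.8 Hz.
Fourth harmonic of the second: 4·130.7 = 522.8 Hz.
f_beat = |526.8 − 522.8| = 4.0 Hz.

4.0 Hz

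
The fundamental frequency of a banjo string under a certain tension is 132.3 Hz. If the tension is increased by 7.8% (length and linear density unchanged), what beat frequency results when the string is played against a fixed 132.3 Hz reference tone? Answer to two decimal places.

For a string, f ∝ √T, so the new frequency is 132.3·√1.078 = 137.3628 Hz.
f_beat = |137.3628 − 132.3| = 5.06 Hz.

5.06 Hz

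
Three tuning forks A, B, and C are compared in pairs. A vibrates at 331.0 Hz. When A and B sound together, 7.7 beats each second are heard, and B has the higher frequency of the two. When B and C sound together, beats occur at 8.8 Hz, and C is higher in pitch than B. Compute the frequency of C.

B is above A, so f_B = 331.0 + 7.7 = 338.7 Hz.
C is above B, so f_C = 338.7 + 8.8 = 347.5 Hz.

347.5 Hz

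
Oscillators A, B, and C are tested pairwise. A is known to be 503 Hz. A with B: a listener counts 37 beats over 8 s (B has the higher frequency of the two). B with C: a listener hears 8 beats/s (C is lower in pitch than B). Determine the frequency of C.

A–B: Beat frequency = 37/8 = 4.625 Hz.
B is above A, so f_B = 503 + 4.625 = 507.625 Hz.
C is below B, so f_C = 507.625 − 8 = 499.625 Hz.

499.625 Hz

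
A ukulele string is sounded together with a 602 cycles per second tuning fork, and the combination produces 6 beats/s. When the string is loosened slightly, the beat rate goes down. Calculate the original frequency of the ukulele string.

608 Hz

|f − 602| = 6, so the ukulele string was at either 596 Hz or 608 Hz.
Reducing tension lowers a string's frequency; the adjustment lowers the ukulele string's frequency.
The beat rate fell, so the adjustment moved the ukulele string toward 602 Hz — it must have started above the reference.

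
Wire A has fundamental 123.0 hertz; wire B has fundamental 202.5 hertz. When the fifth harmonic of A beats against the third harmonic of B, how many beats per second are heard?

7.5 Hz

Fifth harmonic of the first: 5·123.0 = 615.0 Hz.
Third harmonic of the second: 3·202.5 = 607.5 Hz.
f_beat = |615.0 − 607.5| = 7.5 Hz.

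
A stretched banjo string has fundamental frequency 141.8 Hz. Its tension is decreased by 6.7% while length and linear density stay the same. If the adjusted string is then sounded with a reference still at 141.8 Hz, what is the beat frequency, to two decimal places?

For a string, f ∝ √T, so the new frequency is 141.8·√0.933 = 136.9673 Hz.
f_beat = |136.9673 − 141.8| = 4.83 Hz.

4.83 Hz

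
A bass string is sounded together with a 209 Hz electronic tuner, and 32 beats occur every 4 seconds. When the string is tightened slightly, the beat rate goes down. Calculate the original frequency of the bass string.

Beat frequency = 32/4 = 8 Hz.
|f − 209| = 8, so the bass string was at either 201 Hz or 217 Hz.
Increasing tension raises a string's frequency; the adjustment raises the bass string's frequency.
The beat rate fell, so the adjustment moved the bass string toward 209 Hz — it must have started below the reference.

201 Hz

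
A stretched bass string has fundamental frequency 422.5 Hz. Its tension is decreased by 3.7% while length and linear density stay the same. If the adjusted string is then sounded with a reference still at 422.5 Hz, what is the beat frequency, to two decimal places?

7.89 Hz

For a string, f ∝ √T, so the new frequency is 422.5·√0.963 = 414.6101 Hz.
f_beat = |414.6101 − 422.5| = 7.89 Hz.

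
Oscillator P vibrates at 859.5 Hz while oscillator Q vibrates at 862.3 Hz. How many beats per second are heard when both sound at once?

f_beat = |f₁ − f₂|.
|859.5 − 862.3| = 2.8 Hz.

2.8 Hz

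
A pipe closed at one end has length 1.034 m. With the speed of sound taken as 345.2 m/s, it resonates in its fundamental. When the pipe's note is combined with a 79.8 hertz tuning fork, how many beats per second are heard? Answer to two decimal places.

3.66 Hz

Closed pipe (odd harmonics): f_n = n·v/(4L) = 1·345.2/(4·1.034) = 83.4623 Hz.
f_beat = |83.4623 − 79.8| = 3.66 Hz.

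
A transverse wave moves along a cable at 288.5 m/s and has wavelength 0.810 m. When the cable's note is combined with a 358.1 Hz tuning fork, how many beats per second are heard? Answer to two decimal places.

1.93 Hz

Source frequency f = v/λ = 288.5/0.810 = 356.1728 Hz.
f_beat = |356.1728 − 358.1| = 1.93 Hz.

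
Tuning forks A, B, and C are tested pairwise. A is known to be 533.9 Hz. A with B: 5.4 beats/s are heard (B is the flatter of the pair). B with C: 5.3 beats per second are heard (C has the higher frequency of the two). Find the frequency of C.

533.8 Hz

B is below A, so f_B = 533.9 − 5.4 = 528.5 Hz.
C is above B, so f_C = 528.5 + 5.3 = 533.8 Hz.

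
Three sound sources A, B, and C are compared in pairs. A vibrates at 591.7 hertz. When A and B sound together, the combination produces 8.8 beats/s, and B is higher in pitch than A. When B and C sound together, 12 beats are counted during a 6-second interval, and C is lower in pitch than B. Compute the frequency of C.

B is above A, so f_B = 591.7 + 8.8 = 600.5 Hz.
B–C: Beat frequency = 12/6 = 2 Hz.
C is below B, so f_C = 600.5 − 2 = 598.5 Hz.

598.5 Hz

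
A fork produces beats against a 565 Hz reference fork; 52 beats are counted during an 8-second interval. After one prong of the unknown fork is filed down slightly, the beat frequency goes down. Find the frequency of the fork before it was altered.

558.5 Hz

Beat frequency = 52/8 = 6.5 Hz.
|f − 565| = 6.5, so the fork was at either 558.5 Hz or 571.5 Hz.
Filing a prong removes mass and raises the fork's frequency; the adjustment raises the fork's frequency.
The beat rate fell, so the adjustment moved the fork toward 565 Hz — it must have started below the reference.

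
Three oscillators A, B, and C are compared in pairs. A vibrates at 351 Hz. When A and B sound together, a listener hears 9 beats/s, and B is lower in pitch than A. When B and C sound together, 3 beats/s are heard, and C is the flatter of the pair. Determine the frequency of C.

B is below A, so f_B = 351 − 9 = 342 Hz.
C is below B, so f_C = 342 − 3 = 339 Hz.

339 Hz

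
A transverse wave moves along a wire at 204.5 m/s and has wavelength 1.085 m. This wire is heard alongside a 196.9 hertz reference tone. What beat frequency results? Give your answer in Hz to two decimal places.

8.42 Hz

Source frequency f = v/λ = 204.5/1.085 = 188.4793 Hz.
f_beat = |188.4793 − 196.9| = 8.42 Hz.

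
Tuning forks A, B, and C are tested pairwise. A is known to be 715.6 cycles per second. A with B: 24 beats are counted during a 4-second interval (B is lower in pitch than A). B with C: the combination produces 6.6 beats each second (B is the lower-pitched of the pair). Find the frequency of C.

716.2 Hz

A–B: Beat frequency = 24/4 = 6 Hz.
B is below A, so f_B = 715.6 − 6 = 709.6 Hz.
C is above B, so f_C = 709.6 + 6.6 = 716.2 Hz.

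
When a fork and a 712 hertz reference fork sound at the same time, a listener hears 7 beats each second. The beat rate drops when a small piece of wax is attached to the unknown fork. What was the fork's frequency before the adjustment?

|f − 712| = 7, so the fork was at either 705 Hz or 719 Hz.
Loading a fork with wax lowers its frequency; the adjustment lowers the fork's frequency.
The beat rate fell, so the adjustment moved the fork toward 712 Hz — it must have started above the reference.

719 Hz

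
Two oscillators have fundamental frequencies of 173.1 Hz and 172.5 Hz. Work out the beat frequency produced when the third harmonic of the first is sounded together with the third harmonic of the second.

Third harmonic of the first: 3·173.1 = 519.3 Hz.
Third harmonic of the second: 3·172.5 = 517.5 Hz.
f_beat = |519.3 − 517.5| = 1.8 Hz.

1.8 Hz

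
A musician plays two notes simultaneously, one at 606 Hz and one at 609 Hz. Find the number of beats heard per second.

f_beat = |f₁ − f₂|.
|606 − 609| = 3 Hz.

3 Hz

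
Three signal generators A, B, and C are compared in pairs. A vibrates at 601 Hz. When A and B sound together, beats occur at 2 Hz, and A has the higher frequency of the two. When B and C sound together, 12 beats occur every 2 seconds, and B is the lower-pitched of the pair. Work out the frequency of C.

605 Hz

B is below A, so f_B = 601 − 2 = 599 Hz.
B–C: Beat frequency = 12/2 = 6 Hz.
C is above B, so f_C = 599 + 6 = 605 Hz.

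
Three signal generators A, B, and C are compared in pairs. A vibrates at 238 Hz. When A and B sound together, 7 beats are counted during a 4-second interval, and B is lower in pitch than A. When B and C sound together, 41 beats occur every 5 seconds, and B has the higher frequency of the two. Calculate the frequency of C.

228.05 Hz

A–B: Beat frequency = 7/4 = 1.75 Hz.
B is below A, so f_B = 238 − 1.75 = 236.25 Hz.
B–C: Beat frequency = 41/5 = 8.2 Hz.
C is below B, so f_C = 236.25 − 8.2 = 228.05 Hz.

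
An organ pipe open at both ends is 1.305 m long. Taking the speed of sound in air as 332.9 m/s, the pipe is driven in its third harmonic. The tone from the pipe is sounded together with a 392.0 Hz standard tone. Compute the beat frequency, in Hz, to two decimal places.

9.36 Hz

Open pipe: f_n = n·v/(2L) = 3·332.9/(2·1.305) = 382.6437 Hz.
f_beat = |382.6437 − 392.0| = 9.36 Hz.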